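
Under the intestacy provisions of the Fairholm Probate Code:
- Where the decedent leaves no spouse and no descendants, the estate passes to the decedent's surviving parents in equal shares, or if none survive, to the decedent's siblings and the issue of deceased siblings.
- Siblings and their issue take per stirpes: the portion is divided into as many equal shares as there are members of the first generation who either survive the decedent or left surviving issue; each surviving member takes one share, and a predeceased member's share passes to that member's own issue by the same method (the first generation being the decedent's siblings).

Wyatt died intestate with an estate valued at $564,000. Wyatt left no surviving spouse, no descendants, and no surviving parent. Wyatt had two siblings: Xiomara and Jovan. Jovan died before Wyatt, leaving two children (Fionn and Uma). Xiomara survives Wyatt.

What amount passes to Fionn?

Fionn receives $141,000.

The entire $564,000 passes to the siblings and their issue.
That amount ($564,000) is divided into 2 shares of $282,000: Xiomara takes $282,000; Jovan's $282,000 share passes to Jovan's issue.
Jovan's share ($282,000) is divided into 2 shares of $141,000: Fionn and Uma each take $141,000.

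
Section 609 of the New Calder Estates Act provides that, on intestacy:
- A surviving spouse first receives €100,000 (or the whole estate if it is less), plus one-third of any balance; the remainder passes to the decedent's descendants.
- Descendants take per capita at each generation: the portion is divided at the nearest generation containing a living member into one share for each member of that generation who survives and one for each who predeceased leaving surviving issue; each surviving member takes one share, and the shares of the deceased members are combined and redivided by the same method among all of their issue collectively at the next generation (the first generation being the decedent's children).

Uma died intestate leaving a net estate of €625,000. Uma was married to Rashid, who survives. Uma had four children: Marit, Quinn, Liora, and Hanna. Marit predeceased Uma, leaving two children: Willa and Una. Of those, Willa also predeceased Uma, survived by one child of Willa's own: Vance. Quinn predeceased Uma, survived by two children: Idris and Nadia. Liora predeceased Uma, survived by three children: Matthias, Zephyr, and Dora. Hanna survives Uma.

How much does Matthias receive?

Matthias receives €37,500.

Rashid first takes €100,000, leaving a balance of €525,000. Rashid then takes one-third of the balance (€175,000), for a total of €275,000. The remaining €350,000 passes to the descendants.
The descendants' portion (€350,000) is divided at the children's generation into 4 shares of €87,500. Hanna takes €87,500. The 3 shares of the deceased (Marit, Quinn, and Liora) are combined into a pool of €262,500.
That pool (€262,500) is divided at the grandchildren's generation into 7 shares of €37,500. Una, Idris, Nadia, Matthias, Zephyr, and Dora each take €37,500. The remaining share for the deceased Willa (€37,500) is carried to the next generation.
That pool (€37,500) passes entirely to Vance, the sole taker at the great-grandchildren's generation.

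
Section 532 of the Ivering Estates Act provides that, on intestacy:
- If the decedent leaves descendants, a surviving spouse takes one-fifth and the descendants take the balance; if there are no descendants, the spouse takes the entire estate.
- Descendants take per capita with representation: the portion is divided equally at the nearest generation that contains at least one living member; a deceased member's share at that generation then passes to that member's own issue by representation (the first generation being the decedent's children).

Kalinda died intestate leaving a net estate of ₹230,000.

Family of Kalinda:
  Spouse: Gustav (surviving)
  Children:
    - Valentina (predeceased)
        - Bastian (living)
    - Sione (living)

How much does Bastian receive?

Bastian receives ₹92,000.

Gustav takes one-fifth of ₹230,000 = ₹46,000. The remaining ₹184,000 passes to the descendants.
The descendants' portion (₹184,000) is divided into 2 shares of ₹92,000: Sione takes ₹92,000; Valentina's ₹92,000 share passes to Valentina's issue.
Valentina's share (₹92,000) passes entirely to Bastian.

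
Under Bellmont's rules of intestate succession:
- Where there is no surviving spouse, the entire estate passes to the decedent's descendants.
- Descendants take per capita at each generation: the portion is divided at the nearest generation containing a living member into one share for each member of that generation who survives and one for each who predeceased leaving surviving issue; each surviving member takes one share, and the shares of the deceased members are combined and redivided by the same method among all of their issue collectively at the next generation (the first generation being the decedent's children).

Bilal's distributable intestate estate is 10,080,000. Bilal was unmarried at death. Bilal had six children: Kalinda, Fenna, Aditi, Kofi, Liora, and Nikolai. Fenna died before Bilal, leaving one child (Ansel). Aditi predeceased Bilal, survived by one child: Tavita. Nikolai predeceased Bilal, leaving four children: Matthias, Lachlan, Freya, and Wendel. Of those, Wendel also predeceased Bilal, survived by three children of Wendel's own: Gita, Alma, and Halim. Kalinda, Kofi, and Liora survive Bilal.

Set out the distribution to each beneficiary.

Kalinda: 1,680,000; Ansel: 840,000; Tavita: 840,000; Kofi: 1,680,000; Liora: 1,680,000; Matthias: 840,000; Lachlan: 840,000; Freya: 840,000; Gita: 280,000; Alma: 280,000; Halim: 280,000

The entire 10,080,000 passes to the descendants.
That amount (10,080,000) is divided at the children's generation into 6 shares of 1,680,000. Kalinda, Kofi, and Liora each take 1,680,000. The 3 shares of the deceased (Fenna, Aditi, and Nikolai) are combined into a pool of 5,040,000.
That pool (5,040,000) is divided at the grandchildren's generation into 6 shares of 840,000. Ansel, Tavita, Matthias, Lachlan, and Freya each take 840,000. The remaining share for the deceased Wendel (840,000) is carried to the next generation.
That pool (840,000) is divided at the great-grandchildren's generation equally among Gita, Alma, and Halim: 280,000 each.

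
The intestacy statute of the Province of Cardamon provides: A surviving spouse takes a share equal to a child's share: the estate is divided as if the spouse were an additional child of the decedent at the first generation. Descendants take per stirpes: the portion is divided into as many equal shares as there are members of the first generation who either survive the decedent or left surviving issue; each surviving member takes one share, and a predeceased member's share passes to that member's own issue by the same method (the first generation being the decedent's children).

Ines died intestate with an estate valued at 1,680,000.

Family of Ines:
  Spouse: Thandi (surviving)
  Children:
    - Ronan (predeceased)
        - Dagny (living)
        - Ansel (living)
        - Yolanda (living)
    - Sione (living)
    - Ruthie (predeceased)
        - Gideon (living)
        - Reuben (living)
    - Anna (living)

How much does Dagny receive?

The spouse counts as an additional share at the children's level, so there are 5 primary shares of 336,000. Thandi takes one such share (336,000).
The children's combined portion (1,344,000) is divided into 4 shares of 336,000: Sione and Anna each take 336,000; Ronan's 336,000 share passes to Ronan's issue; Ruthie's 336,000 share passes to Ruthie's issue.
Ronan's share (336,000) is divided into 3 shares of 112,000: Dagny, Ansel, and Yolanda each take 112,000.
Ruthie's share (336,000) is divided into 2 shares of 168,000: Gideon and Reuben each take 168,000.

Dagny receives 112,000.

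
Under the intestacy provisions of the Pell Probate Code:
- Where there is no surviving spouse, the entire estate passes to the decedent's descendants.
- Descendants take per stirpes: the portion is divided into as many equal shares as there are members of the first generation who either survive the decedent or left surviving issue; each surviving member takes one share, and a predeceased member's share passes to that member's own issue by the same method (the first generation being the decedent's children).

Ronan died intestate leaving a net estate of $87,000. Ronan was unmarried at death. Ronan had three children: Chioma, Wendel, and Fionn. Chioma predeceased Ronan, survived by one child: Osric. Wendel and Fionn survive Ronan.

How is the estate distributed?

Osric: $29,000; Wendel: $29,000; Fionn: $29,000

The entire $87,000 passes to the descendants.
That amount ($87,000) is divided into 3 shares of $29,000: Wendel and Fionn each take $29,000; Chioma's $29,000 share passes to Chioma's issue.
Chioma's share ($29,000) passes entirely to Osric.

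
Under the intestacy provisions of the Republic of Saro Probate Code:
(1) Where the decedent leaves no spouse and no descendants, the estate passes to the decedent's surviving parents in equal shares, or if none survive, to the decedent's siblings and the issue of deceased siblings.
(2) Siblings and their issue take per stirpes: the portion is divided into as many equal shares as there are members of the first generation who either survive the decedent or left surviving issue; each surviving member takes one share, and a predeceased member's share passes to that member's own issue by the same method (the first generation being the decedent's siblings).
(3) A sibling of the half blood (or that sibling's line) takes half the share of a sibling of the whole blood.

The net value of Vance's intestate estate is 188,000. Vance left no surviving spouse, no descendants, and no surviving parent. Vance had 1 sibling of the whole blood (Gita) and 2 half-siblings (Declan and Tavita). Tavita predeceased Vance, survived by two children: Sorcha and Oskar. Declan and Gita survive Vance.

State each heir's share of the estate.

Declan: 47,000; Gita: 94,000; Sorcha: 23,500; Oskar: 23,500

The entire 188,000 passes to the siblings and their issue.
Counting each half-blood sibling's line as half a unit, there are 2 units in 188,000, so one unit is 94,000. Whole-blood lines (Gita) take 94,000 each; half-blood lines (Declan and Tavita) take 47,000 each.
Tavita's share (47,000) is divided into 2 shares of 23,500: Sorcha and Oskar each take 23,500.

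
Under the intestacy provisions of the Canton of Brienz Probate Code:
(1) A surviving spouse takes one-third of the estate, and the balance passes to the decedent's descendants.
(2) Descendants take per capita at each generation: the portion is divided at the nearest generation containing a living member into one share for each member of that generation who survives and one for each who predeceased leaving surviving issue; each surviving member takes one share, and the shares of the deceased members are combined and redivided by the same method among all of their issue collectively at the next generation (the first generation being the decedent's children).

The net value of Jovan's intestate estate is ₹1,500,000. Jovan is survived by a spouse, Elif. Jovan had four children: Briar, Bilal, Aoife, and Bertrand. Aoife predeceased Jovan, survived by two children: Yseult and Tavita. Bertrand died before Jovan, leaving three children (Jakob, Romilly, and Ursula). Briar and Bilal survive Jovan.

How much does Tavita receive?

Elif takes one-third of ₹1,500,000 = ₹500,000. The remaining ₹1,000,000 passes to the descendants.
The descendants' portion (₹1,000,000) is divided at the children's generation into 4 shares of ₹250,000. Briar and Bilal each take ₹250,000. The 2 shares of the deceased (Aoife and Bertrand) are combined into a pool of ₹500,000.
That pool (₹500,000) is divided at the grandchildren's generation equally among Yseult, Tavita, Jakob, Romilly, and Ursula: ₹100,000 each.

Tavita receives ₹100,000.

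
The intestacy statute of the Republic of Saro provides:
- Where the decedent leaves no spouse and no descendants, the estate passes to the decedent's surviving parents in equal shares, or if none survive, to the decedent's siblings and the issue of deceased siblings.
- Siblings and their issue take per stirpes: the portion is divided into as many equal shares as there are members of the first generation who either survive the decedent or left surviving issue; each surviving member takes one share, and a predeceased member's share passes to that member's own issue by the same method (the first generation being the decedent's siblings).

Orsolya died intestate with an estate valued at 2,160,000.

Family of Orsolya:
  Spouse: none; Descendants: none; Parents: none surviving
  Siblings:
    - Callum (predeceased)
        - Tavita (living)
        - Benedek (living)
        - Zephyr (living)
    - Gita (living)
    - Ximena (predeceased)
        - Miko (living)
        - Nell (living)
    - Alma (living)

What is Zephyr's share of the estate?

The entire 2,160,000 passes to the siblings and their issue.
That amount (2,160,000) is divided into 4 shares of 540,000: Gita and Alma each take 540,000; Callum's 540,000 share passes to Callum's issue; Ximena's 540,000 share passes to Ximena's issue.
Callum's share (540,000) is divided into 3 shares of 180,000: Tavita, Benedek, and Zephyr each take 180,000.
Ximena's share (540,000) is divided into 2 shares of 270,000: Miko and Nell each take 270,000.

Zephyr receives 180,000.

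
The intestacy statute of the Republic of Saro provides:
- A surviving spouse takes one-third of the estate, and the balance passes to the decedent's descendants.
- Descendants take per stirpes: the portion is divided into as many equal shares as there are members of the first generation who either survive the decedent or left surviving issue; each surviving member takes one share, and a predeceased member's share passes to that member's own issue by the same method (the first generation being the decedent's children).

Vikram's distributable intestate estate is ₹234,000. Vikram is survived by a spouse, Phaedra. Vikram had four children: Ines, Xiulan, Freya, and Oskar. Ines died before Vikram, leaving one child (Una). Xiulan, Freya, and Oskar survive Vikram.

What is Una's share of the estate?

Una receives ₹39,000.

Phaedra takes one-third of ₹234,000 = ₹78,000. The remaining ₹156,000 passes to the descendants.
The descendants' portion (₹156,000) is divided into 4 shares of ₹39,000: Xiulan, Freya, and Oskar each take ₹39,000; Ines's ₹39,000 share passes to Ines's issue.
Ines's share (₹39,000) passes entirely to Una.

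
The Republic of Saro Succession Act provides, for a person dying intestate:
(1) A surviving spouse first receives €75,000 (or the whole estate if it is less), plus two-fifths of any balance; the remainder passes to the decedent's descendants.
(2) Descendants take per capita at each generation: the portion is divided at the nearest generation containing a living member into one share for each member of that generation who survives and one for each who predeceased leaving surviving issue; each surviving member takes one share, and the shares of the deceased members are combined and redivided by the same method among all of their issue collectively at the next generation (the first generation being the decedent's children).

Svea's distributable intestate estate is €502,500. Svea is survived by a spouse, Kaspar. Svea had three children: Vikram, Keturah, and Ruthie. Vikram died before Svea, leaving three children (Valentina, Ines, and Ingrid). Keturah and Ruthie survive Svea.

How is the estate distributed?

Kaspar: €246,000; Valentina: €28,500; Ines: €28,500; Ingrid: €28,500; Keturah: €85,500; Ruthie: €85,500

Kaspar first takes €75,000, leaving a balance of €427,500. Kaspar then takes two-fifths of the balance (€171,000), for a total of €246,000. The remaining €256,500 passes to the descendants.
The descendants' portion (€256,500) is divided at the children's generation into 3 shares of €85,500. Keturah and Ruthie each take €85,500. The remaining share for the deceased Vikram (€85,500) is carried to the next generation.
That pool (€85,500) is divided at the grandchildren's generation equally among Valentina, Ines, and Ingrid: €28,500 each.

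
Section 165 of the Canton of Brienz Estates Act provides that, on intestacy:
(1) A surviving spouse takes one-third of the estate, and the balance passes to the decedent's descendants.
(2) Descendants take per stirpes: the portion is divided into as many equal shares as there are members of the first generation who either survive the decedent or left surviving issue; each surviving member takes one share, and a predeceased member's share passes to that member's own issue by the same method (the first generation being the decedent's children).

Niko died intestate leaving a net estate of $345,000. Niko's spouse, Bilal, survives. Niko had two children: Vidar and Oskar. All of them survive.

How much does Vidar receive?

Vidar receives $115,000.

Bilal takes one-third of $345,000 = $115,000. The remaining $230,000 passes to the descendants.
The descendants' portion ($230,000) is divided into 2 shares of $115,000: Vidar and Oskar each take $115,000.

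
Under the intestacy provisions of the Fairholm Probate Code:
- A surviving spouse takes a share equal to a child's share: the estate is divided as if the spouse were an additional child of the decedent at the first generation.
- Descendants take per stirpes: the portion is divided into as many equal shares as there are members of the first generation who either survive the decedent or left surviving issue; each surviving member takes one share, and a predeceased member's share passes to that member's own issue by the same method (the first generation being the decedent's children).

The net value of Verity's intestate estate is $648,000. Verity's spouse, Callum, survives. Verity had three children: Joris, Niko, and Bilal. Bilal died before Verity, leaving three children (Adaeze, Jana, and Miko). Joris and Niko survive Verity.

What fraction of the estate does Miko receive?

Miko receives 1/12 of the estate.

The spouse counts as an additional share at the children's level, so there are 4 primary shares of $162,000. Callum takes one such share ($162,000).
The children's combined portion ($486,000) is divided into 3 shares of $162,000: Joris and Niko each take $162,000; Bilal's $162,000 share passes to Bilal's issue.
Bilal's share ($162,000) is divided into 3 shares of $54,000: Adaeze, Jana, and Miko each take $54,000.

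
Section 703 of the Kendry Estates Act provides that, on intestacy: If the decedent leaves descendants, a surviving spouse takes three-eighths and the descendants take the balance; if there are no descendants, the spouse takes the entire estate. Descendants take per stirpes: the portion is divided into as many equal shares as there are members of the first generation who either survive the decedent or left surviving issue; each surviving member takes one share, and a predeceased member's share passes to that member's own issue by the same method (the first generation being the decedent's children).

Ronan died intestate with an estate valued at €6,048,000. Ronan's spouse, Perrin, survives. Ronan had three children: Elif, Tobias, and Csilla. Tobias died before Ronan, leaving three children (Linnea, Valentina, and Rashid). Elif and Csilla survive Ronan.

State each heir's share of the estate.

Perrin takes three-eighths of €6,048,000 = €2,268,000. The remaining €3,780,000 passes to the descendants.
The descendants' portion (€3,780,000) is divided into 3 shares of €1,260,000: Elif and Csilla each take €1,260,000; Tobias's €1,260,000 share passes to Tobias's issue.
Tobias's share (€1,260,000) is divided into 3 shares of €420,000: Linnea, Valentina, and Rashid each take €420,000.

Perrin: €2,268,000; Elif: €1,260,000; Linnea: €420,000; Valentina: €420,000; Rashid: €420,000; Csilla: €1,260,000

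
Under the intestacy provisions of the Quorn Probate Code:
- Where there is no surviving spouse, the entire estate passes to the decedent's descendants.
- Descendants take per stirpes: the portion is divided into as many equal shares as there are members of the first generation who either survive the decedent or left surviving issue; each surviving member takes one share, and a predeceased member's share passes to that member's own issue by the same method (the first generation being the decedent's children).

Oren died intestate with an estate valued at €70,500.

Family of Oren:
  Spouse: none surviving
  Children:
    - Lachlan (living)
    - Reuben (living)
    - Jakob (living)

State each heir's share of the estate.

Lachlan: €23,500; Reuben: €23,500; Jakob: €23,500

The entire €70,500 passes to the descendants.
That amount (€70,500) is divided into 3 shares of €23,500: Lachlan, Reuben, and Jakob each take €23,500.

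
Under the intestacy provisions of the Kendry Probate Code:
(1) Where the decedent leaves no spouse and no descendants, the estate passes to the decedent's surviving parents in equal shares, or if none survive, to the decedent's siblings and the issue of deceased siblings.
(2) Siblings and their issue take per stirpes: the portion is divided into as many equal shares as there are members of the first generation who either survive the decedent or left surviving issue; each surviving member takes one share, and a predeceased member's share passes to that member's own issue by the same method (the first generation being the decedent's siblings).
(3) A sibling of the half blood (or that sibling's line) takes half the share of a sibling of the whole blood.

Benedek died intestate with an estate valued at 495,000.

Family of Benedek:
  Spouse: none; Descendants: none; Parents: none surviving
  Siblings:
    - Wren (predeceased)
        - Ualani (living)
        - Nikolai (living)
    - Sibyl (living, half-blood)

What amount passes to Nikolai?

The entire 495,000 passes to the siblings and their issue.
Counting each half-blood sibling's line as half a unit, there are 3/2 units in 495,000, so one unit is 330,000. Whole-blood lines (Wren) take 330,000 each; half-blood lines (Sibyl) take 165,000 each.
Wren's share (330,000) is divided into 2 shares of 165,000: Ualani and Nikolai each take 165,000.

Nikolai receives 165,000.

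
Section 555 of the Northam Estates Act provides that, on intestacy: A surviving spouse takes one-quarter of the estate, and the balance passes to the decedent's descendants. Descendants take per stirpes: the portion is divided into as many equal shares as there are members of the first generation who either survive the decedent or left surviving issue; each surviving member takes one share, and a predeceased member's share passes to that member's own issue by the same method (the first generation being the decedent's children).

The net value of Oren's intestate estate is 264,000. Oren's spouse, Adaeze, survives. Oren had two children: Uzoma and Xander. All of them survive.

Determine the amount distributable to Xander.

Adaeze takes one-quarter of 264,000 = 66,000. The remaining 198,000 passes to the descendants.
The descendants' portion (198,000) is divided into 2 shares of 99,000: Uzoma and Xander each take 99,000.

Xander receives 99,000.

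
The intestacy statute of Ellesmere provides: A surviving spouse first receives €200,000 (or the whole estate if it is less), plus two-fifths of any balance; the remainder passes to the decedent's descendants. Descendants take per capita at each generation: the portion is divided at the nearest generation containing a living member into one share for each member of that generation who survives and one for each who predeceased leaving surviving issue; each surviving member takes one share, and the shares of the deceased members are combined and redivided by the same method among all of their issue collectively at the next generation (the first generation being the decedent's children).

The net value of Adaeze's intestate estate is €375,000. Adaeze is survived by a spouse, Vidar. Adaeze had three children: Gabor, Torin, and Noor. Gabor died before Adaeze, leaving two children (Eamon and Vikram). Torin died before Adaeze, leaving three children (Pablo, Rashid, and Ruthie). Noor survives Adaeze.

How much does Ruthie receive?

Vidar first takes €200,000, leaving a balance of €175,000. Vidar then takes two-fifths of the balance (€70,000), for a total of €270,000. The remaining €105,000 passes to the descendants.
The descendants' portion (€105,000) is divided at the children's generation into 3 shares of €35,000. Noor takes €35,000. The 2 shares of the deceased (Gabor and Torin) are combined into a pool of €70,000.
That pool (€70,000) is divided at the grandchildren's generation equally among Eamon, Vikram, Pablo, Rashid, and Ruthie: €14,000 each.

Ruthie receives €14,000.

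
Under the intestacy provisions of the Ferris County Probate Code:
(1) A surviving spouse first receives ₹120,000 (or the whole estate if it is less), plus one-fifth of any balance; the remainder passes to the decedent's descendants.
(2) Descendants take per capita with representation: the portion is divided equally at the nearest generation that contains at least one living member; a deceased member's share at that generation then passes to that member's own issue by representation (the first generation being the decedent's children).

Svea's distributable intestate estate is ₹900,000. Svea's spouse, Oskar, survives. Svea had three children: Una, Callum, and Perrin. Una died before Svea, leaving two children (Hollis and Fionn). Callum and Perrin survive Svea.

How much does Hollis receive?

Hollis receives ₹104,000.

Oskar first takes ₹120,000, leaving a balance of ₹780,000. Oskar then takes one-fifth of the balance (₹156,000), for a total of ₹276,000. The remaining ₹624,000 passes to the descendants.
The descendants' portion (₹624,000) is divided into 3 shares of ₹208,000: Callum and Perrin each take ₹208,000; Una's ₹208,000 share passes to Una's issue.
Una's share (₹208,000) is divided into 2 shares of ₹104,000: Hollis and Fionn each take ₹104,000.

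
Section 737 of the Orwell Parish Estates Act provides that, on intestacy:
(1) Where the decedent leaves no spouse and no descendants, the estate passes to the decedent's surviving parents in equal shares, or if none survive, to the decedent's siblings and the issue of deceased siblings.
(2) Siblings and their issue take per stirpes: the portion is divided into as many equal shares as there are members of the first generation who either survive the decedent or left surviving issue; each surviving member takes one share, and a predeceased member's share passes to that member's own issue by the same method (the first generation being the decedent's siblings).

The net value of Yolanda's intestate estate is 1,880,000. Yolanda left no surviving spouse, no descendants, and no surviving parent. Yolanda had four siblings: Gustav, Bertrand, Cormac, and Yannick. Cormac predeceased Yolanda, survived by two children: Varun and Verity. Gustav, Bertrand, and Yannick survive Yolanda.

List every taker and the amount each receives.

The entire 1,880,000 passes to the siblings and their issue.
That amount (1,880,000) is divided into 4 shares of 470,000: Gustav, Bertrand, and Yannick each take 470,000; Cormac's 470,000 share passes to Cormac's issue.
Cormac's share (470,000) is divided into 2 shares of 235,000: Varun and Verity each take 235,000.

Gustav: 470,000; Bertrand: 470,000; Varun: 235,000; Verity: 235,000; Yannick: 470,000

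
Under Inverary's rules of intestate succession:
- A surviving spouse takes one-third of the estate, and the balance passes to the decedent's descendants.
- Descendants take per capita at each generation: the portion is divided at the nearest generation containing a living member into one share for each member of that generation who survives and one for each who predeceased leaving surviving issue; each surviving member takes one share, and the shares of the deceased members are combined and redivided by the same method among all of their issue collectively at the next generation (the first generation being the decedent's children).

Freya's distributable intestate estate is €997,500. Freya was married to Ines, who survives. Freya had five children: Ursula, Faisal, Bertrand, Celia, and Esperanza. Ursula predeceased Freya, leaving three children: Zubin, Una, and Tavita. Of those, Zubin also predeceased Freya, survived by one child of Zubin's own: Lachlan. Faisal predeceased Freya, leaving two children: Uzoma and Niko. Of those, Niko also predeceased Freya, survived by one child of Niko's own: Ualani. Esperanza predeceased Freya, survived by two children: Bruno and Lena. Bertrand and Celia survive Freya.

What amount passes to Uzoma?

Uzoma receives €57,000.

Ines takes one-third of €997,500 = €332,500. The remaining €665,000 passes to the descendants.
The descendants' portion (€665,000) is divided at the children's generation into 5 shares of €133,000. Bertrand and Celia each take €133,000. The 3 shares of the deceased (Ursula, Faisal, and Esperanza) are combined into a pool of €399,000.
That pool (€399,000) is divided at the grandchildren's generation into 7 shares of €57,000. Una, Tavita, Uzoma, Bruno, and Lena each take €57,000. The 2 shares of the deceased (Zubin and Niko) are combined into a pool of €114,000.
That pool (€114,000) is divided at the great-grandchildren's generation equally among Lachlan and Ualani: €57,000 each.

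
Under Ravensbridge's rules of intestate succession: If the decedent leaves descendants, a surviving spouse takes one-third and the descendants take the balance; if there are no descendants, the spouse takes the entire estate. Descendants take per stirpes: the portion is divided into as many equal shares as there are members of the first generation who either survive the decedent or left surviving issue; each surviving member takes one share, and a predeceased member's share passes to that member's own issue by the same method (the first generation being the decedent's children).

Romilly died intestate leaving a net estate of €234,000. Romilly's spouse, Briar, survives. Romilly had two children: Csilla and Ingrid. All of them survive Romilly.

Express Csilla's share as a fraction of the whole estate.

Briar takes one-third of €234,000 = €78,000. The remaining €156,000 passes to the descendants.
The descendants' portion (€156,000) is divided into 2 shares of €78,000: Csilla and Ingrid each take €78,000.

Csilla receives 1/3 of the estate.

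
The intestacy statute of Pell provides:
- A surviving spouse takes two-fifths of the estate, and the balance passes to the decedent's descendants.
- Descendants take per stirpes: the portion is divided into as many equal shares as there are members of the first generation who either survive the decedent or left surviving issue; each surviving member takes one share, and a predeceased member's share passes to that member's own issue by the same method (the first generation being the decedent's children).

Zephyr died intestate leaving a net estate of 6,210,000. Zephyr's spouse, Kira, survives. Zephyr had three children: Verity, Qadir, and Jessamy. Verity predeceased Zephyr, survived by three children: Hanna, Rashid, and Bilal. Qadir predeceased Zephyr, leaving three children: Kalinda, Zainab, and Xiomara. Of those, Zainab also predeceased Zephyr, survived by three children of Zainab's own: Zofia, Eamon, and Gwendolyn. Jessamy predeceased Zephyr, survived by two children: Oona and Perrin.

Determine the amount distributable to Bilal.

Kira takes two-fifths of 6,210,000 = 2,484,000. The remaining 3,726,000 passes to the descendants.
The descendants' portion (3,726,000) is divided into 3 shares of 1,242,000: Verity's 1,242,000 share passes to Verity's issue; Qadir's 1,242,000 share passes to Qadir's issue; Jessamy's 1,242,000 share passes to Jessamy's issue.
Verity's share (1,242,000) is divided into 3 shares of 414,000: Hanna, Rashid, and Bilal each take 414,000.
Qadir's share (1,242,000) is divided into 3 shares of 414,000: Kalinda and Xiomara each take 414,000; Zainab's 414,000 share passes to Zainab's issue.
Zainab's share (414,000) is divided into 3 shares of 138,000: Zofia, Eamon, and Gwendolyn each take 138,000.
Jessamy's share (1,242,000) is divided into 2 shares of 621,000: Oona and Perrin each take 621,000.

Bilal receives 414,000.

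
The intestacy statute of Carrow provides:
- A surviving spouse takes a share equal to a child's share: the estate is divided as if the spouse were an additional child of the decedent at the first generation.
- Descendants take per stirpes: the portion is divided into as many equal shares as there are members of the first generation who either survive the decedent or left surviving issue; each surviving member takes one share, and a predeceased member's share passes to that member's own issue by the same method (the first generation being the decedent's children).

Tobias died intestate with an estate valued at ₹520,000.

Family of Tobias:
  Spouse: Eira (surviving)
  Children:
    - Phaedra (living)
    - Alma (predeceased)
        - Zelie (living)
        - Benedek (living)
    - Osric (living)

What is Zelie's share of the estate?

The spouse counts as an additional share at the children's level, so there are 4 primary shares of ₹130,000. Eira takes one such share (₹130,000).
The children's combined portion (₹390,000) is divided into 3 shares of ₹130,000: Phaedra and Osric each take ₹130,000; Alma's ₹130,000 share passes to Alma's issue.
Alma's share (₹130,000) is divided into 2 shares of ₹65,000: Zelie and Benedek each take ₹65,000.

Zelie receives ₹65,000.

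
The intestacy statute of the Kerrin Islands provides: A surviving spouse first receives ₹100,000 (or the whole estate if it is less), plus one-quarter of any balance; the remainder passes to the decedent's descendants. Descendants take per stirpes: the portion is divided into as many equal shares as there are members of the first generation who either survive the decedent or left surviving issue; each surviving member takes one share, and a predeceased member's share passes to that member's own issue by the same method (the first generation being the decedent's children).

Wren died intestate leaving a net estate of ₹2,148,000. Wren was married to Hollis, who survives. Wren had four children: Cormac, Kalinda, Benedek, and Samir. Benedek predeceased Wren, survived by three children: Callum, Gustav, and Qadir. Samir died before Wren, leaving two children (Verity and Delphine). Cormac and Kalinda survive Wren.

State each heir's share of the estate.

Hollis: ₹612,000; Cormac: ₹384,000; Kalinda: ₹384,000; Callum: ₹128,000; Gustav: ₹128,000; Qadir: ₹128,000; Verity: ₹192,000; Delphine: ₹192,000

Hollis first takes ₹100,000, leaving a balance of ₹2,048,000. Hollis then takes one-quarter of the balance (₹512,000), for a total of ₹612,000. The remaining ₹1,536,000 passes to the descendants.
The descendants' portion (₹1,536,000) is divided into 4 shares of ₹384,000: Cormac and Kalinda each take ₹384,000; Benedek's ₹384,000 share passes to Benedek's issue; Samir's ₹384,000 share passes to Samir's issue.
Benedek's share (₹384,000) is divided into 3 shares of ₹128,000: Callum, Gustav, and Qadir each take ₹128,000.
Samir's share (₹384,000) is divided into 2 shares of ₹192,000: Verity and Delphine each take ₹192,000.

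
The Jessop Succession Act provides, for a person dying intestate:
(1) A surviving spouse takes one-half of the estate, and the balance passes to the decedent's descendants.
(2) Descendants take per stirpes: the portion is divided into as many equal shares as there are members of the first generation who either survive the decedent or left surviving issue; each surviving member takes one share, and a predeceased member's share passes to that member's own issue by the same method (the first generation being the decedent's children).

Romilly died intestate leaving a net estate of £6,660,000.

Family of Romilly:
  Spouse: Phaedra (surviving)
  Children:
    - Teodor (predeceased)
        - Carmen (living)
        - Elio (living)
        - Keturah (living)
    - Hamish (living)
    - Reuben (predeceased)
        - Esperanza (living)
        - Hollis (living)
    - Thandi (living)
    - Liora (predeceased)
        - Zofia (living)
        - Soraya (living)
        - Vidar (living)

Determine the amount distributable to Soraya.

Phaedra takes one-half of £6,660,000 = £3,330,000. The remaining £3,330,000 passes to the descendants.
The descendants' portion (£3,330,000) is divided into 5 shares of £666,000: Hamish and Thandi each take £666,000; Teodor's £666,000 share passes to Teodor's issue; Reuben's £666,000 share passes to Reuben's issue; Liora's £666,000 share passes to Liora's issue.
Teodor's share (£666,000) is divided into 3 shares of £222,000: Carmen, Elio, and Keturah each take £222,000.
Reuben's share (£666,000) is divided into 2 shares of £333,000: Esperanza and Hollis each take £333,000.
Liora's share (£666,000) is divided into 3 shares of £222,000: Zofia, Soraya, and Vidar each take £222,000.

Soraya receives £222,000.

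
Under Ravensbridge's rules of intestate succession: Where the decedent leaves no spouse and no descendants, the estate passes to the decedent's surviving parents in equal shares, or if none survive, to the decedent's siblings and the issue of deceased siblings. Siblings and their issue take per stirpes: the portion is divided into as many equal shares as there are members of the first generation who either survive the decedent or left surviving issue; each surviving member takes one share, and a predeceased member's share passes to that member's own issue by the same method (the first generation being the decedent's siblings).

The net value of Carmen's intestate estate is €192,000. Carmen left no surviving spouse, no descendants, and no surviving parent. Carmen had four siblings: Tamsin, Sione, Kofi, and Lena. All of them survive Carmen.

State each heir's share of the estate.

Tamsin: €48,000; Sione: €48,000; Kofi: €48,000; Lena: €48,000

The entire €192,000 passes to the siblings and their issue.
That amount (€192,000) is divided into 4 shares of €48,000: Tamsin, Sione, Kofi, and Lena each take €48,000.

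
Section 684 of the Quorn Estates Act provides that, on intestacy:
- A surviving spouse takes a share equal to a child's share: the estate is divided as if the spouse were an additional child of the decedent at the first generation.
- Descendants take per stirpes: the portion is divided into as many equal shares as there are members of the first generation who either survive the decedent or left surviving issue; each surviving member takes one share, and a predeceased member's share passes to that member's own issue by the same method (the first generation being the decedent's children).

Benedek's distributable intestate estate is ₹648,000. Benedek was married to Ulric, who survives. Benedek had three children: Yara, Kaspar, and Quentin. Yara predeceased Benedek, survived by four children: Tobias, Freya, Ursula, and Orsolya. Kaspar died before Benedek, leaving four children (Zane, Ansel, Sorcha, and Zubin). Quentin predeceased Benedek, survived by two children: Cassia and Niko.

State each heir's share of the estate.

Ulric: ₹162,000; Tobias: ₹40,500; Freya: ₹40,500; Ursula: ₹40,500; Orsolya: ₹40,500; Zane: ₹40,500; Ansel: ₹40,500; Sorcha: ₹40,500; Zubin: ₹40,500; Cassia: ₹81,000; Niko: ₹81,000

The spouse counts as an additional share at the children's level, so there are 4 primary shares of ₹162,000. Ulric takes one such share (₹162,000).
The children's combined portion (₹486,000) is divided into 3 shares of ₹162,000: Yara's ₹162,000 share passes to Yara's issue; Kaspar's ₹162,000 share passes to Kaspar's issue; Quentin's ₹162,000 share passes to Quentin's issue.
Yara's share (₹162,000) is divided into 4 shares of ₹40,500: Tobias, Freya, Ursula, and Orsolya each take ₹40,500.
Kaspar's share (₹162,000) is divided into 4 shares of ₹40,500: Zane, Ansel, Sorcha, and Zubin each take ₹40,500.
Quentin's share (₹162,000) is divided into 2 shares of ₹81,000: Cassia and Niko each take ₹81,000.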